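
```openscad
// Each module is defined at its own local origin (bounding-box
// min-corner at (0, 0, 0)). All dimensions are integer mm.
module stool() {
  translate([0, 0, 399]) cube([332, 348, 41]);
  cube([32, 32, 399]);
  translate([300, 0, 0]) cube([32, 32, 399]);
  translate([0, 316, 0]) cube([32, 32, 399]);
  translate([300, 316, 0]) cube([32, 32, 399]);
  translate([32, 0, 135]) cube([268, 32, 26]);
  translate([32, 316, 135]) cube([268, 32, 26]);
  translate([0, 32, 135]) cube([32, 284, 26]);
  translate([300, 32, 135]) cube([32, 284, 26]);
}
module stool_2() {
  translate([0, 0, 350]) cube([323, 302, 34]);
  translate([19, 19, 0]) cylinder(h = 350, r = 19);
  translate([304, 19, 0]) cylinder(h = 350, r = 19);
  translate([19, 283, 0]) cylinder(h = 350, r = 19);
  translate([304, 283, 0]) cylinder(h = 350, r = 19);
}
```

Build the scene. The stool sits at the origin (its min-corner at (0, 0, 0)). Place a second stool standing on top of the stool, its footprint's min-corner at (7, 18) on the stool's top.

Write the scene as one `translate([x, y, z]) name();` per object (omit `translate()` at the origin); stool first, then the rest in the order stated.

stool();
translate([7, 18, 440]) stool_2();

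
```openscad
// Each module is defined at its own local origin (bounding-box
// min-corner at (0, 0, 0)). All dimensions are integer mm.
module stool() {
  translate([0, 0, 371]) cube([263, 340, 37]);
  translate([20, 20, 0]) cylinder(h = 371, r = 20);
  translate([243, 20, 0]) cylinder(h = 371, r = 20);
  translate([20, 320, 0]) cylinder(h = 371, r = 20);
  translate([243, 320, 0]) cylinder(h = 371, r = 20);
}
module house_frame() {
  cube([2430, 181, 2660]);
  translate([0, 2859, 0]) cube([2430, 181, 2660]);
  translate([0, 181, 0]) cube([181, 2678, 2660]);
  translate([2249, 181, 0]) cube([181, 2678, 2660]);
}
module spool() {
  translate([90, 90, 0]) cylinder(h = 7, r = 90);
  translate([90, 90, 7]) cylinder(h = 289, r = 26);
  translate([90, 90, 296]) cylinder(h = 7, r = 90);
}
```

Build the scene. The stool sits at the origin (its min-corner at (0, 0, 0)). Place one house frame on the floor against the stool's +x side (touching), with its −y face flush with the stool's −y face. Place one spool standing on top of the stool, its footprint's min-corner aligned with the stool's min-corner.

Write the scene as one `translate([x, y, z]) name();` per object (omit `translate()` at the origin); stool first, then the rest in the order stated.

stool();
translate([263, 0, 0]) house_frame();
translate([0, 0, 408]) spool();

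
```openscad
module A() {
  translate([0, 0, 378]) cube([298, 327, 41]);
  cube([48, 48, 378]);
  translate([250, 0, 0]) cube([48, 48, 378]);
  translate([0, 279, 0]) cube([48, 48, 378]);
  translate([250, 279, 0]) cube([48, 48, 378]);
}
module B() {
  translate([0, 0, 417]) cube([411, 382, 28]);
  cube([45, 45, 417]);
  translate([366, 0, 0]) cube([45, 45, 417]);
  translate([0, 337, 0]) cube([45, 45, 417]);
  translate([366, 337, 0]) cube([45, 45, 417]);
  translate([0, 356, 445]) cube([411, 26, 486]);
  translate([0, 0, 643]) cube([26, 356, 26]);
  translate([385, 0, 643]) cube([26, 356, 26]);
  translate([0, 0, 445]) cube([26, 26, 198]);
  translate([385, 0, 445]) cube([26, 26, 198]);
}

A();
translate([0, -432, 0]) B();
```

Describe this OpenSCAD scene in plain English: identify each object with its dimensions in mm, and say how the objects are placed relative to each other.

A is a four-legged stool. The seat is 298×327 mm, 41 mm thick, top at z = 419 mm. It stands on four square legs, each 48×48 mm in cross-section, from z = 0 to the seat underside, each flush with a corner of the seat.

B is a chair: 411×382 mm seat, 28 mm thick, top at z = 445 mm, on four 45 mm square corner legs flush with the seat edges. A 26 mm thick backrest slab spans the full seat width, extending 486 mm above the seat top, its back face flush with the seat's +y edge. Two armrests of 26×26 mm section run along each side from the seat's front edge to the front of the backrest, top faces 224 mm above the seat top and outer faces flush with the seat's x-edges; a 26×26 mm post under the front of each armrest stands on the seat at the front corner.

The chair is on the floor beside the stool on its −y side.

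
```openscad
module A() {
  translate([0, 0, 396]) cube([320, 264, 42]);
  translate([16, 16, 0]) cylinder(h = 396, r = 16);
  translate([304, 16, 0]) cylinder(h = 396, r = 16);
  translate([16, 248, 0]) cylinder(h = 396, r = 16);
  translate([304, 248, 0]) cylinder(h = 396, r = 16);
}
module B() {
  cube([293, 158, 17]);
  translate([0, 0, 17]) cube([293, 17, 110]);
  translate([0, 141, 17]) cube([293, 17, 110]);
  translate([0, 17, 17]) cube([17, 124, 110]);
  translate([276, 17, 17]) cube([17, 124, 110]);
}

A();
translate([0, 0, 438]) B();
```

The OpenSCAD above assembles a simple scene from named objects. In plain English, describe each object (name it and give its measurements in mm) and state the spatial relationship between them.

A is a simple wooden stool: a rectangular seat 320 mm (x) by 264 mm (y), 42 mm thick, top face at z = 438 mm, on four round legs, each 32 mm in diameter. The legs rest on z = 0, each leg's axis is inset half a diameter from the nearest pair of seat edges (so the leg's bounding box is flush with the corner).

B is an open storage box with external size 293×158×127 mm and wall thickness 17 mm (the base is also 17 mm thick). The base covers the whole footprint; the four walls stand on the base, with the y-facing walls full-width and the x-facing walls fitting between their inner faces.

The open box is on top of the stool.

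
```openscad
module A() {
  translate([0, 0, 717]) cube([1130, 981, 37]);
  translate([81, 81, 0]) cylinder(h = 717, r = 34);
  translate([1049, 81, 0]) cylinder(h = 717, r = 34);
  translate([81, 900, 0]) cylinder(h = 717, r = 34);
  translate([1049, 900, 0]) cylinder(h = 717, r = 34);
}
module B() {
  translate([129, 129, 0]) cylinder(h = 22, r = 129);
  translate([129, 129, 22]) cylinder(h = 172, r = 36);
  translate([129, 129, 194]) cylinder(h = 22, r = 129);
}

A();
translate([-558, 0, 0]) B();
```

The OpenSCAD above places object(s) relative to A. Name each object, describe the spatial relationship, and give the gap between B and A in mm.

A is a table. B is a spool. The spool is on the floor beside the table on its −x side. The gap between the spool and the table is 300 mm.

The spool's nearest face is 300 mm from the table's −x face.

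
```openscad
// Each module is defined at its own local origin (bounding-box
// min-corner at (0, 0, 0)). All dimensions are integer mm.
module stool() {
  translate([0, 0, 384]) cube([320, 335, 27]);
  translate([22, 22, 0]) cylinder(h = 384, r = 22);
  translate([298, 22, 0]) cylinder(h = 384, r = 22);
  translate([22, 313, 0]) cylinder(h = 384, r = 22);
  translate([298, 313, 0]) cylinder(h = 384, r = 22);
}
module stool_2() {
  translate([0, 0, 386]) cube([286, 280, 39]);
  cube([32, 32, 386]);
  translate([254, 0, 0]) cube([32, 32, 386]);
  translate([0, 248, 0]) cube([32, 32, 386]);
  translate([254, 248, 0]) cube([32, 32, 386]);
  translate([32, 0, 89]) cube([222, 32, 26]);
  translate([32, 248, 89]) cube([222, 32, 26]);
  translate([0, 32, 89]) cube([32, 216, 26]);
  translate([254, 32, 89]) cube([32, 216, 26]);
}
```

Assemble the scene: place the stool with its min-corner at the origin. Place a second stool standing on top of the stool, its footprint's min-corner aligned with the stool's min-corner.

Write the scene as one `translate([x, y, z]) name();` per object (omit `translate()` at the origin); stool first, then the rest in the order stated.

stool();
translate([0, 0, 411]) stool_2();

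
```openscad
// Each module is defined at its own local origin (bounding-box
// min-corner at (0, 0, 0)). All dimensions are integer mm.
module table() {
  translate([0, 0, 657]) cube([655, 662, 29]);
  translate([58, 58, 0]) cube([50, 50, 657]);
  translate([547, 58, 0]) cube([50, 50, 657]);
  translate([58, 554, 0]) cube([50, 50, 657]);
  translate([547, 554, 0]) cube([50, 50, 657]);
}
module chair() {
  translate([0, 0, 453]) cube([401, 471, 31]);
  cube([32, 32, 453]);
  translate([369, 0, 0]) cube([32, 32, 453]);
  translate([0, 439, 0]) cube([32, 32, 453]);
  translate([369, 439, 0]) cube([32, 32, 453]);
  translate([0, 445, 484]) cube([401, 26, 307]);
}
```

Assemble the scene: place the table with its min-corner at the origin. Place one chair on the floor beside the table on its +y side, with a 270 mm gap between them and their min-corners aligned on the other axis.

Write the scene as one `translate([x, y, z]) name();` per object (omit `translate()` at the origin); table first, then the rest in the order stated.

table();
translate([0, 932, 0]) chair();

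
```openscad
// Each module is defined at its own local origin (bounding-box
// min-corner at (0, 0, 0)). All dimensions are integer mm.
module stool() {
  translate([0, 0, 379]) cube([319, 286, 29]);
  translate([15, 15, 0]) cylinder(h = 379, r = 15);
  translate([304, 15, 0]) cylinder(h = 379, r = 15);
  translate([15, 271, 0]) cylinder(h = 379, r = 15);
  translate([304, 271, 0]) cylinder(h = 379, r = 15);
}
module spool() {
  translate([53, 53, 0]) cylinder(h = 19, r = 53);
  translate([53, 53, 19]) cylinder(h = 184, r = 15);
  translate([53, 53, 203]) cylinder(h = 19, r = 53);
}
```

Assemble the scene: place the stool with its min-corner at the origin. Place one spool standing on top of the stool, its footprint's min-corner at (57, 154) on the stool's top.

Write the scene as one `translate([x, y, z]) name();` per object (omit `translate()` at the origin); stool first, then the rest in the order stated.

stool();
translate([57, 154, 408]) spool();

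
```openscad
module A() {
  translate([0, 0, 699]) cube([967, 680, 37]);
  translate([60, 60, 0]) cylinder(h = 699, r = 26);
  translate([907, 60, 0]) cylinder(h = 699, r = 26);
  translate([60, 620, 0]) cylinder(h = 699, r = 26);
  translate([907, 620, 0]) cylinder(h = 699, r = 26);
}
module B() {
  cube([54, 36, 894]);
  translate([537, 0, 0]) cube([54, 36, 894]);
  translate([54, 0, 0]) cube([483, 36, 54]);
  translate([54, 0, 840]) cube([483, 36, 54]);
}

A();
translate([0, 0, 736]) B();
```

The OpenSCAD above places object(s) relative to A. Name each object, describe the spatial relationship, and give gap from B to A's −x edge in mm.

A is a table. B is a picture frame. The picture frame is on top of the table. The gap from the picture frame to the table's −x edge is 0 mm.

The picture frame's min-x is at 0; the table's min-x is 0; gap = 0 mm.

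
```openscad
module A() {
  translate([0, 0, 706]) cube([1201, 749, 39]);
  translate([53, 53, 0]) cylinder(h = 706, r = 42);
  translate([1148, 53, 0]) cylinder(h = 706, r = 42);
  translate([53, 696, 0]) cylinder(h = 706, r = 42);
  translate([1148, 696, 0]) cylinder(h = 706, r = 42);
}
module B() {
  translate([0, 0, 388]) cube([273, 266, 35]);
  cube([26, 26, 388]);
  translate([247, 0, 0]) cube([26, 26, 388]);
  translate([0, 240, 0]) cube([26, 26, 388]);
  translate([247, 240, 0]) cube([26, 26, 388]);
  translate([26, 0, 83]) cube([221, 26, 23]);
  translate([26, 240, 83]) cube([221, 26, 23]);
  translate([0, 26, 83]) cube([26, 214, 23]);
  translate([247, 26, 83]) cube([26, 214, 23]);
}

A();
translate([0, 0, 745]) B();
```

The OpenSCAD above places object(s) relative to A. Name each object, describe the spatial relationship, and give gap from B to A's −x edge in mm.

The stool's min-x is at 0; the table's min-x is 0; gap = 0 mm.

A is a table. B is a stool. The stool is on top of the table. The gap from the stool to the table's −x edge is 0 mm.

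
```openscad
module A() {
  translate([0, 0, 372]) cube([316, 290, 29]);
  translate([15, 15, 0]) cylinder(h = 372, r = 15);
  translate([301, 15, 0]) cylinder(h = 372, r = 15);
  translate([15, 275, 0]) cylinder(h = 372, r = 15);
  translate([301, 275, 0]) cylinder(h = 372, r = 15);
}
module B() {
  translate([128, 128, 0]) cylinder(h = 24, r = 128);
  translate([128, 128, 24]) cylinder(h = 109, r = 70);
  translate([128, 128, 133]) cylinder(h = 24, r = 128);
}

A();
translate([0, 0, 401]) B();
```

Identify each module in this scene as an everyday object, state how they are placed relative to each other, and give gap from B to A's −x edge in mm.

The spool's min-x is at 0; the stool's min-x is 0; gap = 0 mm.

A is a stool. B is a spool. The spool is on top of the stool. The gap from the spool to the stool's −x edge is 0 mm.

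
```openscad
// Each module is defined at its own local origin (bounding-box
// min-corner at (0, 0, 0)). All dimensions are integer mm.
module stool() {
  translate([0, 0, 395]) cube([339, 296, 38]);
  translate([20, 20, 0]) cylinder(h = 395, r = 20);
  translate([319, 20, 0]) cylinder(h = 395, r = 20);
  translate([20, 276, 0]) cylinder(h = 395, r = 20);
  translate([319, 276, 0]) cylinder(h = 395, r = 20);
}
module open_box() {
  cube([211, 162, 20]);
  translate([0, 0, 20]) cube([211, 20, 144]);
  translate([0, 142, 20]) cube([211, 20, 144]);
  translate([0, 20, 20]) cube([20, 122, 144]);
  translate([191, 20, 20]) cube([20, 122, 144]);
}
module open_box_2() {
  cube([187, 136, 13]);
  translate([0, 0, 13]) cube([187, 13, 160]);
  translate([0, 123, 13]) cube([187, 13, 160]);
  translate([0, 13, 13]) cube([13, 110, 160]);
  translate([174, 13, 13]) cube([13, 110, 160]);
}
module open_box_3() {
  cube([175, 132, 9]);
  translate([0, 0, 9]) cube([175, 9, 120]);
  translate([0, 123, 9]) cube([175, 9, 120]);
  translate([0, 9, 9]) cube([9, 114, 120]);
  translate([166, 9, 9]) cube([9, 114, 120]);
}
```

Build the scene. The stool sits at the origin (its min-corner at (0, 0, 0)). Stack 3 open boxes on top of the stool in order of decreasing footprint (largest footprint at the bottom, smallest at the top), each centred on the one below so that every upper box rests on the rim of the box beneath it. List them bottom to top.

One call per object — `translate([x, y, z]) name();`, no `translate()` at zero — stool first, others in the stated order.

stool();
translate([64, 67, 433]) open_box();
translate([76, 80, 597]) open_box_2();
translate([82, 82, 770]) open_box_3();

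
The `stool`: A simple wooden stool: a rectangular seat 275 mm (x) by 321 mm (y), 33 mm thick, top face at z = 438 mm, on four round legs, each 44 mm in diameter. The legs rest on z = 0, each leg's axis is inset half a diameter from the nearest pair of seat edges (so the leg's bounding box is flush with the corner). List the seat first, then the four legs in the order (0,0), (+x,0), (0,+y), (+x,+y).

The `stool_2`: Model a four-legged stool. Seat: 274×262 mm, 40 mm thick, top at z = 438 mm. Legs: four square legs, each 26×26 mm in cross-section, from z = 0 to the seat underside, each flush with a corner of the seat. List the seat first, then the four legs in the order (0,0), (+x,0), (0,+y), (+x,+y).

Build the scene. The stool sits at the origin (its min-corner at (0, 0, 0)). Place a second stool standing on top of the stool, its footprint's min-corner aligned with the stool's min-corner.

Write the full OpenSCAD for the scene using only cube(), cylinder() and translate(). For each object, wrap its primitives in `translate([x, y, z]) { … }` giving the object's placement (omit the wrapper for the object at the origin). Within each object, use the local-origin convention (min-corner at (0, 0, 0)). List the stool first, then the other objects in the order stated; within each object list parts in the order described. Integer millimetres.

translate([0, 0, 405]) cube([275, 321, 33]);
translate([22, 22, 0]) cylinder(h = 405, r = 22);
translate([253, 22, 0]) cylinder(h = 405, r = 22);
translate([22, 299, 0]) cylinder(h = 405, r = 22);
translate([253, 299, 0]) cylinder(h = 405, r = 22);
translate([0, 0, 438]) {
  translate([0, 0, 398]) cube([274, 262, 40]);
  cube([26, 26, 398]);
  translate([248, 0, 0]) cube([26, 26, 398]);
  translate([0, 236, 0]) cube([26, 26, 398]);
  translate([248, 236, 0]) cube([26, 26, 398]);
}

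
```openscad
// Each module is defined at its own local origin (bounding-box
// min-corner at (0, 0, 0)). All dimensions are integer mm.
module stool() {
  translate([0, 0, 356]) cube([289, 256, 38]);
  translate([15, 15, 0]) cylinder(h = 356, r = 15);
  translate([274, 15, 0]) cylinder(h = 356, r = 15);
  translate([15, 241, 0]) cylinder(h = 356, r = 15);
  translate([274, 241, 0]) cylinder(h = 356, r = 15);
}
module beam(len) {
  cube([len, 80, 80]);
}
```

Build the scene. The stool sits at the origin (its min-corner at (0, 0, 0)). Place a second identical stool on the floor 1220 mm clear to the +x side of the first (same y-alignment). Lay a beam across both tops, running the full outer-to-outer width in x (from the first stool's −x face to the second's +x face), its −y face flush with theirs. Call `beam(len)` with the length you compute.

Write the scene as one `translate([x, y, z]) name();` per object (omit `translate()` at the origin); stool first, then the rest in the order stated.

stool();
translate([1509, 0, 0]) stool();
translate([0, 0, 394]) beam(1798);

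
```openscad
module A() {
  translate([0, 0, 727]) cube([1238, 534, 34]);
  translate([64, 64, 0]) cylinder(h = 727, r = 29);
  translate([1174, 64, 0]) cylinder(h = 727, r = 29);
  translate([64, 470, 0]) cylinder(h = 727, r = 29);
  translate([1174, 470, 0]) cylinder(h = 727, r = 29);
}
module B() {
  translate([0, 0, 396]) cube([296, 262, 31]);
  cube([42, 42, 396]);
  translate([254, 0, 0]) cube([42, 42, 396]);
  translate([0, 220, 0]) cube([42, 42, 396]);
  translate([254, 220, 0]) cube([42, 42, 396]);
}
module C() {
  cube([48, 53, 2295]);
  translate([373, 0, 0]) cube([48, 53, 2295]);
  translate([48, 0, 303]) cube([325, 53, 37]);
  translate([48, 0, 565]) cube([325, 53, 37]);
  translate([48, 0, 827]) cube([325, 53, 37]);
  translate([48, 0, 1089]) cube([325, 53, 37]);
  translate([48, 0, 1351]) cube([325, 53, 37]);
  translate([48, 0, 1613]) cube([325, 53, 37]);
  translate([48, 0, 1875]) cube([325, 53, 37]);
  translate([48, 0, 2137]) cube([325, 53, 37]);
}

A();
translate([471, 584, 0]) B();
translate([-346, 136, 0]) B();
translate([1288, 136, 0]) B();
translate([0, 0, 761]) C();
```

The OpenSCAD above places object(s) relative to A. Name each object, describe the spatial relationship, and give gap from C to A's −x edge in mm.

A is a table. B is a stool. C is a ladder. Three stools sit around the table at the +y, −x, +x sides. The ladder is on top of the table. The gap from the ladder to the table's −x edge is 0 mm.

The ladder's min-x is at 0; the table's min-x is 0; gap = 0 mm.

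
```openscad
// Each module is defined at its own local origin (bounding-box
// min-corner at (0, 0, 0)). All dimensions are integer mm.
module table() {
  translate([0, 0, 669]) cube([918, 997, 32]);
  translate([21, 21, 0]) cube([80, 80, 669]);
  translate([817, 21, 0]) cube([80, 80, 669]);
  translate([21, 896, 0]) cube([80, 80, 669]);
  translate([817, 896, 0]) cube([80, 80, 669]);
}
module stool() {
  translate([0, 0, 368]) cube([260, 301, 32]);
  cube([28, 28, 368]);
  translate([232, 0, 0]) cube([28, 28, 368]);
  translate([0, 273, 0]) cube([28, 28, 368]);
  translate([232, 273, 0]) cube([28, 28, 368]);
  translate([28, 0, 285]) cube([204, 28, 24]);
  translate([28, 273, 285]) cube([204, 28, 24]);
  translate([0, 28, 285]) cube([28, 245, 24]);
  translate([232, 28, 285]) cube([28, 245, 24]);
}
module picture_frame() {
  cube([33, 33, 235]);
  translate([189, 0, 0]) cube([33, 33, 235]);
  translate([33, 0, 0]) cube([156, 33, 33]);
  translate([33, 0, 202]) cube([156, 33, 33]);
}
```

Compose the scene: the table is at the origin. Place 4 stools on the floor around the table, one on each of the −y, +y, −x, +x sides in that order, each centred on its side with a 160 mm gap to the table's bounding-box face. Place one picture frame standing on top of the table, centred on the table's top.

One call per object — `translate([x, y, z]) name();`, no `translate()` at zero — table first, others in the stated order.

table();
translate([329, -461, 0]) stool();
translate([329, 1157, 0]) stool();
translate([-420, 348, 0]) stool();
translate([1078, 348, 0]) stool();
translate([348, 482, 701]) picture_frame();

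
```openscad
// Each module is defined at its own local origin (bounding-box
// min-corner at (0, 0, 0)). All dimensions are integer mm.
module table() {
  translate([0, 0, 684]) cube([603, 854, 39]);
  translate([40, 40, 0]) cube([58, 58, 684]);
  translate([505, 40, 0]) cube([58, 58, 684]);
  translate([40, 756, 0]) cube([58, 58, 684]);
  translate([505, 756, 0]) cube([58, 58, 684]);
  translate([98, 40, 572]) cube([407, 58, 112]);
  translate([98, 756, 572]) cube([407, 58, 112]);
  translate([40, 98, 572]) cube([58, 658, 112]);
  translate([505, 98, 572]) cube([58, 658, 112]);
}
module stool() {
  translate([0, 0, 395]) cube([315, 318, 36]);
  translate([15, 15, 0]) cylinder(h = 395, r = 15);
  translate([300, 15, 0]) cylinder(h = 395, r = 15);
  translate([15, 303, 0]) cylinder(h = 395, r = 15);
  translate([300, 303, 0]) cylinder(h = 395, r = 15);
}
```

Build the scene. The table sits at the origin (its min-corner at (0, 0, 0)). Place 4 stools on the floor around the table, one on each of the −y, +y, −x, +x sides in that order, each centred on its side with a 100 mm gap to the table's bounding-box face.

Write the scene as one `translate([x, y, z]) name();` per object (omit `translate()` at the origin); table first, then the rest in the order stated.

table();
translate([144, -418, 0]) stool();
translate([144, 954, 0]) stool();
translate([-415, 268, 0]) stool();
translate([703, 268, 0]) stool();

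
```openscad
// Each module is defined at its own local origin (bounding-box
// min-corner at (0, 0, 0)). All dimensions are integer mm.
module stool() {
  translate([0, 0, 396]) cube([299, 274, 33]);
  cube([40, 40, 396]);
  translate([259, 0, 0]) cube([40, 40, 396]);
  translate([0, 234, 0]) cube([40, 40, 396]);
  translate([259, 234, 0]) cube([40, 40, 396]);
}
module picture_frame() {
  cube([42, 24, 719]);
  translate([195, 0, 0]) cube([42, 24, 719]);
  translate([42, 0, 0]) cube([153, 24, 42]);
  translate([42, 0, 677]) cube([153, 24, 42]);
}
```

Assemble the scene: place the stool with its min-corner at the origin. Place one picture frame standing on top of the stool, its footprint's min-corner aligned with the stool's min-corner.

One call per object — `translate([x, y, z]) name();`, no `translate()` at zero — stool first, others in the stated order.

stool();
translate([0, 0, 429]) picture_frame();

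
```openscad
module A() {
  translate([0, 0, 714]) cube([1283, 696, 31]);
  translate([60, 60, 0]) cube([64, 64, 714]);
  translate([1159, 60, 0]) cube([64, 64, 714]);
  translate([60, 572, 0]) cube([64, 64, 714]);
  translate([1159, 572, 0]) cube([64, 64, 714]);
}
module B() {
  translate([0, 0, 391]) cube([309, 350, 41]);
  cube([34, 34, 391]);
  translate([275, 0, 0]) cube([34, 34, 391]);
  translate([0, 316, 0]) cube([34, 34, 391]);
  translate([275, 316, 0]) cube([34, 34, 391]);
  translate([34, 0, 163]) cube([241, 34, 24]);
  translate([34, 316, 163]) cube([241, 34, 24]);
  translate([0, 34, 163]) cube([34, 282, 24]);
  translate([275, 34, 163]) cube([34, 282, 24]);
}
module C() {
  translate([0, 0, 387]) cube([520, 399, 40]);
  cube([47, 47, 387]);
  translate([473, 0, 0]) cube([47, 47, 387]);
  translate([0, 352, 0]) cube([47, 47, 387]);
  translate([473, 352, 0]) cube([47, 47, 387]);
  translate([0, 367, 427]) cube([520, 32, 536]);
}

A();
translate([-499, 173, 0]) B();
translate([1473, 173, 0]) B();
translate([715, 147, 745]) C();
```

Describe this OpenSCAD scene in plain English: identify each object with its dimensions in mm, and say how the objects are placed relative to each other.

A is a table with a 1283×696 mm rectangular top, 31 mm thick, top surface at z = 745 mm, supported by four 64×64 mm square legs, each inset 60 mm from the nearest pair of top edges, running from the floor.

B is a four-legged stool. The seat is a 309×350×41 mm slab whose top surface is at z = 432 mm; four square legs, each 34×34 mm in cross-section, run from the floor (z = 0) to the underside of the seat, each flush with a corner of the seat. Four stretchers, 34 mm wide and 24 mm tall, connect adjacent legs with their undersides at z = 163 mm, each running between the inner faces of the legs it joins and aligned with the legs' outer faces on the other axis.

C is a chair: 520×399 mm seat, 40 mm thick, top at z = 427 mm, on four 47 mm square corner legs flush with the seat edges. A 32 mm thick backrest slab spans the full seat width, extending 536 mm above the seat top, its back face flush with the seat's +y edge.

Two stools sit around the table at the −x, +x sides. The chair is on top of the table.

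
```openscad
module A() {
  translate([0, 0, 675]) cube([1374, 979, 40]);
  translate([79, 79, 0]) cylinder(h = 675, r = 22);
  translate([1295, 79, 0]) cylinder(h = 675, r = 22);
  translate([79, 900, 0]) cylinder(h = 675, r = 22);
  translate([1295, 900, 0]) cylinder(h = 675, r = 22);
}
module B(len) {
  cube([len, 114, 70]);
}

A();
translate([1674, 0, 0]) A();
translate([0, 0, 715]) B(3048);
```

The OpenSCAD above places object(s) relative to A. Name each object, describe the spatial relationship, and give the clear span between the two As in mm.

A is a table. B is a beam. A beam spans the tops of two tables. The clear span between the two tables is 300 mm.

Second table starts at x = 1674; first ends at x = 1374; clear span = 1674 − 1374 = 300 mm.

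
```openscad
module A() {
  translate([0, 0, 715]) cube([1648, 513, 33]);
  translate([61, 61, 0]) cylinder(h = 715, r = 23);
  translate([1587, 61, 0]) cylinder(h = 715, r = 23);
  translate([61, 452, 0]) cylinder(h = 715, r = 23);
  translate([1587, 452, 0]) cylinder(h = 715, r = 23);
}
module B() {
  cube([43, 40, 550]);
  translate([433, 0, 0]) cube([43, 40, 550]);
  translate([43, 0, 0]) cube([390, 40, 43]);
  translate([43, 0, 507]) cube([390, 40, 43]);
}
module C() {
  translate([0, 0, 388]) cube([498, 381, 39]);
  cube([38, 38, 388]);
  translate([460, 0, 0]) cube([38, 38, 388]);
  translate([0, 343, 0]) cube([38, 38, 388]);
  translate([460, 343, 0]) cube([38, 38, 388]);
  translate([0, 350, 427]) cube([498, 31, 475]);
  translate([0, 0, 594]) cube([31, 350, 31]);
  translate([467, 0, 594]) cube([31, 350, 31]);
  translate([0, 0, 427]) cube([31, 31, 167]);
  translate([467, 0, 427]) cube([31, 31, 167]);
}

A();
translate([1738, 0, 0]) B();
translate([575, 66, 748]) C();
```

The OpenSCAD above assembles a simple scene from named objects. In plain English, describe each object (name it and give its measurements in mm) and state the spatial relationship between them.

A is a table with a 1648×513 mm rectangular top, 33 mm thick, top surface at z = 748 mm, supported by four round legs of 46 mm diameter, each leg's bounding box inset 38 mm from the nearest pair of top edges, running from the floor.

B is a picture frame with a 390×464 mm rectangular opening (x by z) and a uniform 43 mm border on every side. Frame depth is 40 mm along y. It is built from two vertical stiles running the full outside height and two horizontal rails spanning the gap between the stiles.

C is a chair. The seat is a 498×381×39 mm slab with its top at z = 427 mm, on four 38×38 mm corner legs (flush with the seat edges, standing on z = 0). A flat backrest 31 mm thick, 475 mm tall, spans the full seat width and rises from the seat top along its +y edge, rear face flush with the rear of the seat. Two armrests of 31×31 mm section run along each side from the seat's front edge to the front of the backrest, top faces 198 mm above the seat top and outer faces flush with the seat's x-edges; a 31×31 mm post under the front of each armrest stands on the seat at the front corner.

The picture frame is on the floor beside the table on its +x side. The chair is on top of the table, centred.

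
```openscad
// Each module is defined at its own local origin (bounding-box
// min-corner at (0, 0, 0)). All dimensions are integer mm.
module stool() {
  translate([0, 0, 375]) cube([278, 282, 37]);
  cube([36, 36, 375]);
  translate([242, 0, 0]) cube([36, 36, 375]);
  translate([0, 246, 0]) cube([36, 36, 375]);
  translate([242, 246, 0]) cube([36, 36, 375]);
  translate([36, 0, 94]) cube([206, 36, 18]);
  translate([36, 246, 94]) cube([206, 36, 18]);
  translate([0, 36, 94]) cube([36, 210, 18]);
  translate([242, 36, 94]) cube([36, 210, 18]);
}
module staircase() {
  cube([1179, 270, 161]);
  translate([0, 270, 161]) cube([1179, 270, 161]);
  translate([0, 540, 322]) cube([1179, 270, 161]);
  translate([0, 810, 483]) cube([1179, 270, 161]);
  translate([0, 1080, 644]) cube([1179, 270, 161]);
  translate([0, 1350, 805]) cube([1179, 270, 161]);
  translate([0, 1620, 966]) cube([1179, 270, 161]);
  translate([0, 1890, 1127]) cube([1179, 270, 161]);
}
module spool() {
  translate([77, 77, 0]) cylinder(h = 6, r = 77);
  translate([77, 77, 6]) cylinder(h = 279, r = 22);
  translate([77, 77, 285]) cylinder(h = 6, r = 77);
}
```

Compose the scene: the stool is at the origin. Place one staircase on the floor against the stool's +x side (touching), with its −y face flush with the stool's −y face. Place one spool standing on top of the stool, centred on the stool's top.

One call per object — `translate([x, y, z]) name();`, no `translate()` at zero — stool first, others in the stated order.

stool();
translate([278, 0, 0]) staircase();
translate([62, 64, 412]) spool();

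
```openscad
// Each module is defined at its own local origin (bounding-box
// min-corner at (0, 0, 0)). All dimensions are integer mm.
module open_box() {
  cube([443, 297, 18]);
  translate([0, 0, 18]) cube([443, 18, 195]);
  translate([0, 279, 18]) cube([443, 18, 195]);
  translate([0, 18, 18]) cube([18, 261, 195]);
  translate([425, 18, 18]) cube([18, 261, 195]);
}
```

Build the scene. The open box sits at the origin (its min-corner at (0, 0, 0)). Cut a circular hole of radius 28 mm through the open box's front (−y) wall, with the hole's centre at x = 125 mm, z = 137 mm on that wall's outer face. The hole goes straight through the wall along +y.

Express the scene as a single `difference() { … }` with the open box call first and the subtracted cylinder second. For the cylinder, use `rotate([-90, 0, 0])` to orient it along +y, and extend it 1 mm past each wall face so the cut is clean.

difference() {
  open_box();
  translate([125, -1, 137]) rotate([-90, 0, 0]) cylinder(h = 20, r = 28);
}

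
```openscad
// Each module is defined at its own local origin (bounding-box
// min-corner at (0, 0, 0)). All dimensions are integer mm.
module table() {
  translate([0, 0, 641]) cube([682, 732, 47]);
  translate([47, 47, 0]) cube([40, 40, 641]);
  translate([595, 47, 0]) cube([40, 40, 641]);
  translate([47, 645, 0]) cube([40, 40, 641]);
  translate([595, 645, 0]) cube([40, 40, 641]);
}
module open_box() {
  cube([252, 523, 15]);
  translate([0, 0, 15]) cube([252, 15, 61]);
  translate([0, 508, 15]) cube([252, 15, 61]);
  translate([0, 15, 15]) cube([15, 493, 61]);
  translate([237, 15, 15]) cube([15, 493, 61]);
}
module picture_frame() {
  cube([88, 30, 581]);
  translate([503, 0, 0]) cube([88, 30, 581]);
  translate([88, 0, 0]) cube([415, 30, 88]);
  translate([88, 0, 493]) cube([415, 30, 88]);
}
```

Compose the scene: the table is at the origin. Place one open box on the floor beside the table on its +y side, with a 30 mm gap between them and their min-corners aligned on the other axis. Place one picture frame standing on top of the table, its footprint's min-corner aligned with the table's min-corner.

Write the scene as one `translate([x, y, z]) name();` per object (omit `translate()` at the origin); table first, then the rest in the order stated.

table();
translate([0, 762, 0]) open_box();
translate([0, 0, 688]) picture_frame();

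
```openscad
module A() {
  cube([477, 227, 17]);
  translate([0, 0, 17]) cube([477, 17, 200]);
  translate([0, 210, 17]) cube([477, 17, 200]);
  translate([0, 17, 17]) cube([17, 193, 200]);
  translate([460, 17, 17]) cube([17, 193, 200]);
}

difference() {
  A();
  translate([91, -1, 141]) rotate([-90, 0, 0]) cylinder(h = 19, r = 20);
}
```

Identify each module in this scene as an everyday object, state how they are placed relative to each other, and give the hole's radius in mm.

A is an open box. The open box has a circular hole through its front wall. The hole's radius is 20 mm.

The subtracted cylinder has r = 20 mm.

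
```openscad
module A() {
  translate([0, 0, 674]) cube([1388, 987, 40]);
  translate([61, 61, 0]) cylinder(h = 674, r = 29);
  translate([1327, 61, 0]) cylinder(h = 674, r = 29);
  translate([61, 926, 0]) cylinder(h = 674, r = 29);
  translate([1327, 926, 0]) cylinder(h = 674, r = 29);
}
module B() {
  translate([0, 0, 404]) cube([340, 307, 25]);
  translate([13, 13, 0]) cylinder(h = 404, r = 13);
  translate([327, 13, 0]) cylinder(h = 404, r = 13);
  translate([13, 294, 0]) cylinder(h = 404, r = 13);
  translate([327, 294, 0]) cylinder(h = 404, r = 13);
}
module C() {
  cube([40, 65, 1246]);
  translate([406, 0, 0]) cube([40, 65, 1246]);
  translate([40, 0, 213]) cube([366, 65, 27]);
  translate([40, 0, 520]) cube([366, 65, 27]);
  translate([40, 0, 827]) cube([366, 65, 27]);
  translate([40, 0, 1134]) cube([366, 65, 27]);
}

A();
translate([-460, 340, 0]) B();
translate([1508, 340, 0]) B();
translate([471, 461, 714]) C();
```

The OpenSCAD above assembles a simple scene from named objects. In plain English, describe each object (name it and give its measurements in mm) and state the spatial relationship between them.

A is a rectangular dining table. The top is 1388×987×40 mm with its upper surface at z = 714 mm. It stands on four round legs of 58 mm diameter, each leg's bounding box inset 32 mm from the nearest pair of top edges, running from the floor to the underside of the top.

B is a four-legged stool. The seat is 340×307 mm, 25 mm thick, top at z = 429 mm. It stands on four round legs, each 26 mm in diameter, from z = 0 to the seat underside, each leg's axis is inset half a diameter from the nearest pair of seat edges (so the leg's bounding box is flush with the corner).

C is a straight ladder. Two 40×65 mm vertical rails, 1246 mm tall, stand 446 mm apart (outside-to-outside) with their front faces coplanar on the −y side. 4 rungs, each 65 mm deep and 27 mm tall, span between the inner faces of the rails, front faces flush with the rails. The lowest rung's underside is at z = 213 mm and rungs are spaced 307 mm apart (underside to underside).

Two stools sit around the table at the −x, +x sides. The ladder is on top of the table, centred.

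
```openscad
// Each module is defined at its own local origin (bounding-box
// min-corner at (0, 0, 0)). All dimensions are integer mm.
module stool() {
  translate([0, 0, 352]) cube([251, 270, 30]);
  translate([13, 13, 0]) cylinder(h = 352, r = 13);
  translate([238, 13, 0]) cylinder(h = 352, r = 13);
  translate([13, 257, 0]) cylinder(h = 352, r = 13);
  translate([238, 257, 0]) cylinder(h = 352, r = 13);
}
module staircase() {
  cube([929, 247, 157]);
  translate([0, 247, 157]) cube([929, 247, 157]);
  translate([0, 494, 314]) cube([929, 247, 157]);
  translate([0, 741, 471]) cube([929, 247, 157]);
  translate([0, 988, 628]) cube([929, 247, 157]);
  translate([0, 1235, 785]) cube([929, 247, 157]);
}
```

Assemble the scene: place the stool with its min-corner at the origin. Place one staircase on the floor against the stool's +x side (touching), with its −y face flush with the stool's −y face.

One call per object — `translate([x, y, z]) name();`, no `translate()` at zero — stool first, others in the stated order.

stool();
translate([251, 0, 0]) staircase();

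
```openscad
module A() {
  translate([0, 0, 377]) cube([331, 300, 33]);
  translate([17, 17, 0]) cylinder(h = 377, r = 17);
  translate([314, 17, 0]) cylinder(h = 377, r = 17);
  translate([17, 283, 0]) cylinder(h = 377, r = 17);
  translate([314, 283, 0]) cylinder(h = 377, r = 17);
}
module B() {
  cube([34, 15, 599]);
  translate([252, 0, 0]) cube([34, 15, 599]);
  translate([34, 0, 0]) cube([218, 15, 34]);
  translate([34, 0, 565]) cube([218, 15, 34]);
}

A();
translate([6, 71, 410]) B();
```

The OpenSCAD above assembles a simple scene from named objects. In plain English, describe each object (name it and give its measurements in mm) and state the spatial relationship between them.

A is a four-legged stool. The seat is 331×300 mm, 33 mm thick, top at z = 410 mm. It stands on four round legs, each 34 mm in diameter, from z = 0 to the seat underside, each leg's axis is inset half a diameter from the nearest pair of seat edges (so the leg's bounding box is flush with the corner).

B is a rectangular picture frame lying in the x–z plane (depth along y). The opening is 218 mm wide (x) by 531 mm tall (z), surrounded by a border 34 mm wide on all four sides. The frame is 15 mm deep and is made of two full-height vertical stiles with two horizontal rails fitted between them.

The picture frame is on top of the stool.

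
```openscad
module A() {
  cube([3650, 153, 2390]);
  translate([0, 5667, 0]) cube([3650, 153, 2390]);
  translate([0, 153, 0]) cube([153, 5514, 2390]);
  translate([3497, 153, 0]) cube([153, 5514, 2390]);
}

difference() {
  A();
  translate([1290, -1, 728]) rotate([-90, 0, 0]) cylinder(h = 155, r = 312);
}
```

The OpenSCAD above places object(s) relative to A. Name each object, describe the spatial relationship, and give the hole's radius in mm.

The subtracted cylinder has r = 312 mm.

A is a house frame. The house frame has a circular hole through its front wall. The hole's radius is 312 mm.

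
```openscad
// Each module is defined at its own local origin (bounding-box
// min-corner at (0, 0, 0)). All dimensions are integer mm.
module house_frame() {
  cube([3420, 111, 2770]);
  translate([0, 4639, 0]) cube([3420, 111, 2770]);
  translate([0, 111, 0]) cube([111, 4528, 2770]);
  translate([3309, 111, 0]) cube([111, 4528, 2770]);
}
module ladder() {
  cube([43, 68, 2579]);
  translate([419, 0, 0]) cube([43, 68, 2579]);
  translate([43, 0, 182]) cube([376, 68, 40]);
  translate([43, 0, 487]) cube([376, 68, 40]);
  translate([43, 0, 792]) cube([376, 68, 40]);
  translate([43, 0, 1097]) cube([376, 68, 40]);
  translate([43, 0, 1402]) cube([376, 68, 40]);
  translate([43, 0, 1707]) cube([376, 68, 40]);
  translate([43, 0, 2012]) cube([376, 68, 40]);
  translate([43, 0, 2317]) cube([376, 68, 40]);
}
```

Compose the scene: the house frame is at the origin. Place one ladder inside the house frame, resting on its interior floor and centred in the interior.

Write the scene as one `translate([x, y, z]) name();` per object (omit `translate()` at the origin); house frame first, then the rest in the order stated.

house_frame();
translate([1479, 2341, 0]) ladder();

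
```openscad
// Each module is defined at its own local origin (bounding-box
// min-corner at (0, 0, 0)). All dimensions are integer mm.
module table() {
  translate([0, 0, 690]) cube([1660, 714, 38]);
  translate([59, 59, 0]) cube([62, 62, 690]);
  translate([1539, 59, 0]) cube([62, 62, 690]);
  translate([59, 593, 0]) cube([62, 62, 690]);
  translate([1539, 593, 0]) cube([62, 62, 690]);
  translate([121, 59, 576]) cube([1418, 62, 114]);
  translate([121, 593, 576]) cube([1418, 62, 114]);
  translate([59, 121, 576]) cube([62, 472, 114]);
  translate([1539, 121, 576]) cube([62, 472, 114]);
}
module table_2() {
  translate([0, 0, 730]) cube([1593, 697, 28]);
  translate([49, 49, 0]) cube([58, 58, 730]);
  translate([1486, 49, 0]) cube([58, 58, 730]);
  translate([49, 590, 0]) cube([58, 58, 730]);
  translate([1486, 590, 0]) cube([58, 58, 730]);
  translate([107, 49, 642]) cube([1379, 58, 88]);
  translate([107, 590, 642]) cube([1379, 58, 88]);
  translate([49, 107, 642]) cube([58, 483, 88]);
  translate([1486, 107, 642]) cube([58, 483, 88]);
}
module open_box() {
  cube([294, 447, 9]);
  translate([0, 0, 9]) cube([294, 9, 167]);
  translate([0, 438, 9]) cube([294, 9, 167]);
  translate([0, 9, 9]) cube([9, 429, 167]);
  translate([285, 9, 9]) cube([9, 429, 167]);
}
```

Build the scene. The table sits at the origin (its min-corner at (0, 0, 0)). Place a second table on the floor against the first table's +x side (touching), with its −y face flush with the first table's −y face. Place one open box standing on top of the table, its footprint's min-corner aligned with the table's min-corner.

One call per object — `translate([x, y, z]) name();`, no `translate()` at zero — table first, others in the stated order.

table();
translate([1660, 0, 0]) table_2();
translate([0, 0, 728]) open_box();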